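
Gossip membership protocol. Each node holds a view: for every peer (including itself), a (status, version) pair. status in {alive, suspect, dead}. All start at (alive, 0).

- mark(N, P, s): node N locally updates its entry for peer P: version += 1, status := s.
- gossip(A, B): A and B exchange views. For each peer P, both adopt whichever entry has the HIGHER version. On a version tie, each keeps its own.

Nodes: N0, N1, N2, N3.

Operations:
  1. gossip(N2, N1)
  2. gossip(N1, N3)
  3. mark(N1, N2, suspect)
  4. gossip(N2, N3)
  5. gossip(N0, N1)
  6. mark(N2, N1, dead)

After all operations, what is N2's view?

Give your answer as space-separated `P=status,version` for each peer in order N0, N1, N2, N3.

Answer: N0=alive,0 N1=dead,1 N2=alive,0 N3=alive,0

Derivation:
Op 1: gossip N2<->N1 -> N2.N0=(alive,v0) N2.N1=(alive,v0) N2.N2=(alive,v0) N2.N3=(alive,v0) | N1.N0=(alive,v0) N1.N1=(alive,v0) N1.N2=(alive,v0) N1.N3=(alive,v0)
Op 2: gossip N1<->N3 -> N1.N0=(alive,v0) N1.N1=(alive,v0) N1.N2=(alive,v0) N1.N3=(alive,v0) | N3.N0=(alive,v0) N3.N1=(alive,v0) N3.N2=(alive,v0) N3.N3=(alive,v0)
Op 3: N1 marks N2=suspect -> (suspect,v1)
Op 4: gossip N2<->N3 -> N2.N0=(alive,v0) N2.N1=(alive,v0) N2.N2=(alive,v0) N2.N3=(alive,v0) | N3.N0=(alive,v0) N3.N1=(alive,v0) N3.N2=(alive,v0) N3.N3=(alive,v0)
Op 5: gossip N0<->N1 -> N0.N0=(alive,v0) N0.N1=(alive,v0) N0.N2=(suspect,v1) N0.N3=(alive,v0) | N1.N0=(alive,v0) N1.N1=(alive,v0) N1.N2=(suspect,v1) N1.N3=(alive,v0)
Op 6: N2 marks N1=dead -> (dead,v1)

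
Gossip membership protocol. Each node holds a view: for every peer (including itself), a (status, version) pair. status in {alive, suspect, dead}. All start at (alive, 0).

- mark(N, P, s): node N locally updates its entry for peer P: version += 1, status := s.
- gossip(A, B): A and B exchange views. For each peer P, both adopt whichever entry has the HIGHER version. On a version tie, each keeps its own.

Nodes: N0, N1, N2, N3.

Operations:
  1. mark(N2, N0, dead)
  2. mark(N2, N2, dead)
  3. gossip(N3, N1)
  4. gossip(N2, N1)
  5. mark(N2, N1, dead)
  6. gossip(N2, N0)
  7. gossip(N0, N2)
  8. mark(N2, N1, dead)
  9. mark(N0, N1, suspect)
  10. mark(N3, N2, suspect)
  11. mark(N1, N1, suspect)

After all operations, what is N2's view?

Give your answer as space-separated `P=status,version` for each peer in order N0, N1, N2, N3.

Answer: N0=dead,1 N1=dead,2 N2=dead,1 N3=alive,0

Derivation:
Op 1: N2 marks N0=dead -> (dead,v1)
Op 2: N2 marks N2=dead -> (dead,v1)
Op 3: gossip N3<->N1 -> N3.N0=(alive,v0) N3.N1=(alive,v0) N3.N2=(alive,v0) N3.N3=(alive,v0) | N1.N0=(alive,v0) N1.N1=(alive,v0) N1.N2=(alive,v0) N1.N3=(alive,v0)
Op 4: gossip N2<->N1 -> N2.N0=(dead,v1) N2.N1=(alive,v0) N2.N2=(dead,v1) N2.N3=(alive,v0) | N1.N0=(dead,v1) N1.N1=(alive,v0) N1.N2=(dead,v1) N1.N3=(alive,v0)
Op 5: N2 marks N1=dead -> (dead,v1)
Op 6: gossip N2<->N0 -> N2.N0=(dead,v1) N2.N1=(dead,v1) N2.N2=(dead,v1) N2.N3=(alive,v0) | N0.N0=(dead,v1) N0.N1=(dead,v1) N0.N2=(dead,v1) N0.N3=(alive,v0)
Op 7: gossip N0<->N2 -> N0.N0=(dead,v1) N0.N1=(dead,v1) N0.N2=(dead,v1) N0.N3=(alive,v0) | N2.N0=(dead,v1) N2.N1=(dead,v1) N2.N2=(dead,v1) N2.N3=(alive,v0)
Op 8: N2 marks N1=dead -> (dead,v2)
Op 9: N0 marks N1=suspect -> (suspect,v2)
Op 10: N3 marks N2=suspect -> (suspect,v1)
Op 11: N1 marks N1=suspect -> (suspect,v1)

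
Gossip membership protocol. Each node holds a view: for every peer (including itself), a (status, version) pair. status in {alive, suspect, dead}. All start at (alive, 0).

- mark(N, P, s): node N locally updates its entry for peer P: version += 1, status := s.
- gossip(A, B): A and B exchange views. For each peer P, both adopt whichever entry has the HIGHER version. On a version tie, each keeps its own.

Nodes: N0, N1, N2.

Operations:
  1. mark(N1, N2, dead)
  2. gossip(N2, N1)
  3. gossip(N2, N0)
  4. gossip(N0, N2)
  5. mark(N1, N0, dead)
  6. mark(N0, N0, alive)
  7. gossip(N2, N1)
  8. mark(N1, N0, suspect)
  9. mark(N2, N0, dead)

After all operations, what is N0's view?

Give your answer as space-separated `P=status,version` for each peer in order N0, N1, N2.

Answer: N0=alive,1 N1=alive,0 N2=dead,1

Derivation:
Op 1: N1 marks N2=dead -> (dead,v1)
Op 2: gossip N2<->N1 -> N2.N0=(alive,v0) N2.N1=(alive,v0) N2.N2=(dead,v1) | N1.N0=(alive,v0) N1.N1=(alive,v0) N1.N2=(dead,v1)
Op 3: gossip N2<->N0 -> N2.N0=(alive,v0) N2.N1=(alive,v0) N2.N2=(dead,v1) | N0.N0=(alive,v0) N0.N1=(alive,v0) N0.N2=(dead,v1)
Op 4: gossip N0<->N2 -> N0.N0=(alive,v0) N0.N1=(alive,v0) N0.N2=(dead,v1) | N2.N0=(alive,v0) N2.N1=(alive,v0) N2.N2=(dead,v1)
Op 5: N1 marks N0=dead -> (dead,v1)
Op 6: N0 marks N0=alive -> (alive,v1)
Op 7: gossip N2<->N1 -> N2.N0=(dead,v1) N2.N1=(alive,v0) N2.N2=(dead,v1) | N1.N0=(dead,v1) N1.N1=(alive,v0) N1.N2=(dead,v1)
Op 8: N1 marks N0=suspect -> (suspect,v2)
Op 9: N2 marks N0=dead -> (dead,v2)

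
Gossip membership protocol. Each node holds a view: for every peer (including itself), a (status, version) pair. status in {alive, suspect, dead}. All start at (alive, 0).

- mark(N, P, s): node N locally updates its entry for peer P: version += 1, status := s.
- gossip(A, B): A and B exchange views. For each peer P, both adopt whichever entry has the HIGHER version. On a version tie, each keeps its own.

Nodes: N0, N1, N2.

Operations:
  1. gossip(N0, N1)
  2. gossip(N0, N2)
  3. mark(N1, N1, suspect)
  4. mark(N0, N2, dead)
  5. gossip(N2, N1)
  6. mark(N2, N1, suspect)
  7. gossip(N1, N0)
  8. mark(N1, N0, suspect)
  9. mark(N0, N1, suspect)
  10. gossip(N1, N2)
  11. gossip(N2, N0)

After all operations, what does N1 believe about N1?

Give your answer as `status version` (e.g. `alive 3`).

Op 1: gossip N0<->N1 -> N0.N0=(alive,v0) N0.N1=(alive,v0) N0.N2=(alive,v0) | N1.N0=(alive,v0) N1.N1=(alive,v0) N1.N2=(alive,v0)
Op 2: gossip N0<->N2 -> N0.N0=(alive,v0) N0.N1=(alive,v0) N0.N2=(alive,v0) | N2.N0=(alive,v0) N2.N1=(alive,v0) N2.N2=(alive,v0)
Op 3: N1 marks N1=suspect -> (suspect,v1)
Op 4: N0 marks N2=dead -> (dead,v1)
Op 5: gossip N2<->N1 -> N2.N0=(alive,v0) N2.N1=(suspect,v1) N2.N2=(alive,v0) | N1.N0=(alive,v0) N1.N1=(suspect,v1) N1.N2=(alive,v0)
Op 6: N2 marks N1=suspect -> (suspect,v2)
Op 7: gossip N1<->N0 -> N1.N0=(alive,v0) N1.N1=(suspect,v1) N1.N2=(dead,v1) | N0.N0=(alive,v0) N0.N1=(suspect,v1) N0.N2=(dead,v1)
Op 8: N1 marks N0=suspect -> (suspect,v1)
Op 9: N0 marks N1=suspect -> (suspect,v2)
Op 10: gossip N1<->N2 -> N1.N0=(suspect,v1) N1.N1=(suspect,v2) N1.N2=(dead,v1) | N2.N0=(suspect,v1) N2.N1=(suspect,v2) N2.N2=(dead,v1)
Op 11: gossip N2<->N0 -> N2.N0=(suspect,v1) N2.N1=(suspect,v2) N2.N2=(dead,v1) | N0.N0=(suspect,v1) N0.N1=(suspect,v2) N0.N2=(dead,v1)

Answer: suspect 2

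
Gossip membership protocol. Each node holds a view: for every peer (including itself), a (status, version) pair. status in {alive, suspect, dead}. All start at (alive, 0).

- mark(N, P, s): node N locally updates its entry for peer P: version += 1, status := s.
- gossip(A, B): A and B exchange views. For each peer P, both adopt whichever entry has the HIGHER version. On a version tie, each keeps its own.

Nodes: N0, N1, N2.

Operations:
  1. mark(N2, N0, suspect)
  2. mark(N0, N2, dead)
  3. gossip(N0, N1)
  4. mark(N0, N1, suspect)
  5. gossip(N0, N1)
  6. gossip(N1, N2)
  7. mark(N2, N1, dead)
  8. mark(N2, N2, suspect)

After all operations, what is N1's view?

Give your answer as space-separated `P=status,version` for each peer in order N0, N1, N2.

Answer: N0=suspect,1 N1=suspect,1 N2=dead,1

Derivation:
Op 1: N2 marks N0=suspect -> (suspect,v1)
Op 2: N0 marks N2=dead -> (dead,v1)
Op 3: gossip N0<->N1 -> N0.N0=(alive,v0) N0.N1=(alive,v0) N0.N2=(dead,v1) | N1.N0=(alive,v0) N1.N1=(alive,v0) N1.N2=(dead,v1)
Op 4: N0 marks N1=suspect -> (suspect,v1)
Op 5: gossip N0<->N1 -> N0.N0=(alive,v0) N0.N1=(suspect,v1) N0.N2=(dead,v1) | N1.N0=(alive,v0) N1.N1=(suspect,v1) N1.N2=(dead,v1)
Op 6: gossip N1<->N2 -> N1.N0=(suspect,v1) N1.N1=(suspect,v1) N1.N2=(dead,v1) | N2.N0=(suspect,v1) N2.N1=(suspect,v1) N2.N2=(dead,v1)
Op 7: N2 marks N1=dead -> (dead,v2)
Op 8: N2 marks N2=suspect -> (suspect,v2)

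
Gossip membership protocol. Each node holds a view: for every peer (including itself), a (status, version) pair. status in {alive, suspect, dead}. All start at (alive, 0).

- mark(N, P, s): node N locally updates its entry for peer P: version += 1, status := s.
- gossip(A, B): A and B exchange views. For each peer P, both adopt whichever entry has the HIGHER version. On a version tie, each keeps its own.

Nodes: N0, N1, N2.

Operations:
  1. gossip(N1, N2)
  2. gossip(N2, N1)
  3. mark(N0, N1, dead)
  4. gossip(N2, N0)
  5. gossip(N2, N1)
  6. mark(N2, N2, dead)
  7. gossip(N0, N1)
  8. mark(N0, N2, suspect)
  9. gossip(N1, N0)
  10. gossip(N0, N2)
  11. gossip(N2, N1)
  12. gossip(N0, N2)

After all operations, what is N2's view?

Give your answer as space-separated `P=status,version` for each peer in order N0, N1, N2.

Answer: N0=alive,0 N1=dead,1 N2=dead,1

Derivation:
Op 1: gossip N1<->N2 -> N1.N0=(alive,v0) N1.N1=(alive,v0) N1.N2=(alive,v0) | N2.N0=(alive,v0) N2.N1=(alive,v0) N2.N2=(alive,v0)
Op 2: gossip N2<->N1 -> N2.N0=(alive,v0) N2.N1=(alive,v0) N2.N2=(alive,v0) | N1.N0=(alive,v0) N1.N1=(alive,v0) N1.N2=(alive,v0)
Op 3: N0 marks N1=dead -> (dead,v1)
Op 4: gossip N2<->N0 -> N2.N0=(alive,v0) N2.N1=(dead,v1) N2.N2=(alive,v0) | N0.N0=(alive,v0) N0.N1=(dead,v1) N0.N2=(alive,v0)
Op 5: gossip N2<->N1 -> N2.N0=(alive,v0) N2.N1=(dead,v1) N2.N2=(alive,v0) | N1.N0=(alive,v0) N1.N1=(dead,v1) N1.N2=(alive,v0)
Op 6: N2 marks N2=dead -> (dead,v1)
Op 7: gossip N0<->N1 -> N0.N0=(alive,v0) N0.N1=(dead,v1) N0.N2=(alive,v0) | N1.N0=(alive,v0) N1.N1=(dead,v1) N1.N2=(alive,v0)
Op 8: N0 marks N2=suspect -> (suspect,v1)
Op 9: gossip N1<->N0 -> N1.N0=(alive,v0) N1.N1=(dead,v1) N1.N2=(suspect,v1) | N0.N0=(alive,v0) N0.N1=(dead,v1) N0.N2=(suspect,v1)
Op 10: gossip N0<->N2 -> N0.N0=(alive,v0) N0.N1=(dead,v1) N0.N2=(suspect,v1) | N2.N0=(alive,v0) N2.N1=(dead,v1) N2.N2=(dead,v1)
Op 11: gossip N2<->N1 -> N2.N0=(alive,v0) N2.N1=(dead,v1) N2.N2=(dead,v1) | N1.N0=(alive,v0) N1.N1=(dead,v1) N1.N2=(suspect,v1)
Op 12: gossip N0<->N2 -> N0.N0=(alive,v0) N0.N1=(dead,v1) N0.N2=(suspect,v1) | N2.N0=(alive,v0) N2.N1=(dead,v1) N2.N2=(dead,v1)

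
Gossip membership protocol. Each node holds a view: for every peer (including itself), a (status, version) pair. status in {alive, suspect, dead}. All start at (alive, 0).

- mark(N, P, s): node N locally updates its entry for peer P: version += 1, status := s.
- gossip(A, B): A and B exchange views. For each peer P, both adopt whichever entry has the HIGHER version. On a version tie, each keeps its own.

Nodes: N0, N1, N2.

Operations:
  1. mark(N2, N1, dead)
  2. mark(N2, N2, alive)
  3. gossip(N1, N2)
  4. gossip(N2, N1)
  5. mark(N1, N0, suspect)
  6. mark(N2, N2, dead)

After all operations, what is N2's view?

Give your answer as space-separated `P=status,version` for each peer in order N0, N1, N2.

Op 1: N2 marks N1=dead -> (dead,v1)
Op 2: N2 marks N2=alive -> (alive,v1)
Op 3: gossip N1<->N2 -> N1.N0=(alive,v0) N1.N1=(dead,v1) N1.N2=(alive,v1) | N2.N0=(alive,v0) N2.N1=(dead,v1) N2.N2=(alive,v1)
Op 4: gossip N2<->N1 -> N2.N0=(alive,v0) N2.N1=(dead,v1) N2.N2=(alive,v1) | N1.N0=(alive,v0) N1.N1=(dead,v1) N1.N2=(alive,v1)
Op 5: N1 marks N0=suspect -> (suspect,v1)
Op 6: N2 marks N2=dead -> (dead,v2)

Answer: N0=alive,0 N1=dead,1 N2=dead,2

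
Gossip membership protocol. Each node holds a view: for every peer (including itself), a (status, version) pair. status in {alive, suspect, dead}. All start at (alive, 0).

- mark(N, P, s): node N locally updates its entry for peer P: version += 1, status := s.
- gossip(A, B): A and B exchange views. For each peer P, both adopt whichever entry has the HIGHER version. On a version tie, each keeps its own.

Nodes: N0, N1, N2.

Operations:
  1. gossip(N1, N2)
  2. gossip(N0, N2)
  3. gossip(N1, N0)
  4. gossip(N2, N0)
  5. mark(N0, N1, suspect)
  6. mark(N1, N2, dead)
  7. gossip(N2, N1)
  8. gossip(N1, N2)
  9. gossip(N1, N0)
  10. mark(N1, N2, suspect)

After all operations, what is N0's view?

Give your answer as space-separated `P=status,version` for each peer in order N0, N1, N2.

Op 1: gossip N1<->N2 -> N1.N0=(alive,v0) N1.N1=(alive,v0) N1.N2=(alive,v0) | N2.N0=(alive,v0) N2.N1=(alive,v0) N2.N2=(alive,v0)
Op 2: gossip N0<->N2 -> N0.N0=(alive,v0) N0.N1=(alive,v0) N0.N2=(alive,v0) | N2.N0=(alive,v0) N2.N1=(alive,v0) N2.N2=(alive,v0)
Op 3: gossip N1<->N0 -> N1.N0=(alive,v0) N1.N1=(alive,v0) N1.N2=(alive,v0) | N0.N0=(alive,v0) N0.N1=(alive,v0) N0.N2=(alive,v0)
Op 4: gossip N2<->N0 -> N2.N0=(alive,v0) N2.N1=(alive,v0) N2.N2=(alive,v0) | N0.N0=(alive,v0) N0.N1=(alive,v0) N0.N2=(alive,v0)
Op 5: N0 marks N1=suspect -> (suspect,v1)
Op 6: N1 marks N2=dead -> (dead,v1)
Op 7: gossip N2<->N1 -> N2.N0=(alive,v0) N2.N1=(alive,v0) N2.N2=(dead,v1) | N1.N0=(alive,v0) N1.N1=(alive,v0) N1.N2=(dead,v1)
Op 8: gossip N1<->N2 -> N1.N0=(alive,v0) N1.N1=(alive,v0) N1.N2=(dead,v1) | N2.N0=(alive,v0) N2.N1=(alive,v0) N2.N2=(dead,v1)
Op 9: gossip N1<->N0 -> N1.N0=(alive,v0) N1.N1=(suspect,v1) N1.N2=(dead,v1) | N0.N0=(alive,v0) N0.N1=(suspect,v1) N0.N2=(dead,v1)
Op 10: N1 marks N2=suspect -> (suspect,v2)

Answer: N0=alive,0 N1=suspect,1 N2=dead,1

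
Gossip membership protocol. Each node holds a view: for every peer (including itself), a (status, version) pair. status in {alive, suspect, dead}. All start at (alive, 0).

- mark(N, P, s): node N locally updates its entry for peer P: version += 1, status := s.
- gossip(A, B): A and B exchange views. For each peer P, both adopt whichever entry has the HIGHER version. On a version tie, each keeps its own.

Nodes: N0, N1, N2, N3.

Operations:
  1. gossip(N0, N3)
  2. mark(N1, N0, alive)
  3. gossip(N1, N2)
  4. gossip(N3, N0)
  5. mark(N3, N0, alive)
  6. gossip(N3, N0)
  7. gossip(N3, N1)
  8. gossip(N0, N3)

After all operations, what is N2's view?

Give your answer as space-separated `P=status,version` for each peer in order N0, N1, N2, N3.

Op 1: gossip N0<->N3 -> N0.N0=(alive,v0) N0.N1=(alive,v0) N0.N2=(alive,v0) N0.N3=(alive,v0) | N3.N0=(alive,v0) N3.N1=(alive,v0) N3.N2=(alive,v0) N3.N3=(alive,v0)
Op 2: N1 marks N0=alive -> (alive,v1)
Op 3: gossip N1<->N2 -> N1.N0=(alive,v1) N1.N1=(alive,v0) N1.N2=(alive,v0) N1.N3=(alive,v0) | N2.N0=(alive,v1) N2.N1=(alive,v0) N2.N2=(alive,v0) N2.N3=(alive,v0)
Op 4: gossip N3<->N0 -> N3.N0=(alive,v0) N3.N1=(alive,v0) N3.N2=(alive,v0) N3.N3=(alive,v0) | N0.N0=(alive,v0) N0.N1=(alive,v0) N0.N2=(alive,v0) N0.N3=(alive,v0)
Op 5: N3 marks N0=alive -> (alive,v1)
Op 6: gossip N3<->N0 -> N3.N0=(alive,v1) N3.N1=(alive,v0) N3.N2=(alive,v0) N3.N3=(alive,v0) | N0.N0=(alive,v1) N0.N1=(alive,v0) N0.N2=(alive,v0) N0.N3=(alive,v0)
Op 7: gossip N3<->N1 -> N3.N0=(alive,v1) N3.N1=(alive,v0) N3.N2=(alive,v0) N3.N3=(alive,v0) | N1.N0=(alive,v1) N1.N1=(alive,v0) N1.N2=(alive,v0) N1.N3=(alive,v0)
Op 8: gossip N0<->N3 -> N0.N0=(alive,v1) N0.N1=(alive,v0) N0.N2=(alive,v0) N0.N3=(alive,v0) | N3.N0=(alive,v1) N3.N1=(alive,v0) N3.N2=(alive,v0) N3.N3=(alive,v0)

Answer: N0=alive,1 N1=alive,0 N2=alive,0 N3=alive,0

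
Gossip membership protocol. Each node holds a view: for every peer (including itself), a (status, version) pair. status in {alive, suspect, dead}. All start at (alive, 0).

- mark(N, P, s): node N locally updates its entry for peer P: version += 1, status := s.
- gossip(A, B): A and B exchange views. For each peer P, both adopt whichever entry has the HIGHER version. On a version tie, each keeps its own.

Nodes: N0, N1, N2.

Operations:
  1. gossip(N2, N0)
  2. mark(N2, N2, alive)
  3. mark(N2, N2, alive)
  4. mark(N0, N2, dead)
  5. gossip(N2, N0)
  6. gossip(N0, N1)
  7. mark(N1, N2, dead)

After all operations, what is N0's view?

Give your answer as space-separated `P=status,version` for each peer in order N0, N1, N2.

Op 1: gossip N2<->N0 -> N2.N0=(alive,v0) N2.N1=(alive,v0) N2.N2=(alive,v0) | N0.N0=(alive,v0) N0.N1=(alive,v0) N0.N2=(alive,v0)
Op 2: N2 marks N2=alive -> (alive,v1)
Op 3: N2 marks N2=alive -> (alive,v2)
Op 4: N0 marks N2=dead -> (dead,v1)
Op 5: gossip N2<->N0 -> N2.N0=(alive,v0) N2.N1=(alive,v0) N2.N2=(alive,v2) | N0.N0=(alive,v0) N0.N1=(alive,v0) N0.N2=(alive,v2)
Op 6: gossip N0<->N1 -> N0.N0=(alive,v0) N0.N1=(alive,v0) N0.N2=(alive,v2) | N1.N0=(alive,v0) N1.N1=(alive,v0) N1.N2=(alive,v2)
Op 7: N1 marks N2=dead -> (dead,v3)

Answer: N0=alive,0 N1=alive,0 N2=alive,2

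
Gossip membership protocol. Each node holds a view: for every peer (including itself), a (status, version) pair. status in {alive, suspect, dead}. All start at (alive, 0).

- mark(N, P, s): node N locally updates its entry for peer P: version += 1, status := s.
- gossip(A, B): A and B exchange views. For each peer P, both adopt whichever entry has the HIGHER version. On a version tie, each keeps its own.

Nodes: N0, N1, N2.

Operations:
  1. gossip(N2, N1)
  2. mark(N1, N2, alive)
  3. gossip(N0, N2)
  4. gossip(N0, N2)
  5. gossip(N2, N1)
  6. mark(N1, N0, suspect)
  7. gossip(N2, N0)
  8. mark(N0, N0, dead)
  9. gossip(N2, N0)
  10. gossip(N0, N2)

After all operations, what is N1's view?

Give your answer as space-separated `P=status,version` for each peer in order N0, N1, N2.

Op 1: gossip N2<->N1 -> N2.N0=(alive,v0) N2.N1=(alive,v0) N2.N2=(alive,v0) | N1.N0=(alive,v0) N1.N1=(alive,v0) N1.N2=(alive,v0)
Op 2: N1 marks N2=alive -> (alive,v1)
Op 3: gossip N0<->N2 -> N0.N0=(alive,v0) N0.N1=(alive,v0) N0.N2=(alive,v0) | N2.N0=(alive,v0) N2.N1=(alive,v0) N2.N2=(alive,v0)
Op 4: gossip N0<->N2 -> N0.N0=(alive,v0) N0.N1=(alive,v0) N0.N2=(alive,v0) | N2.N0=(alive,v0) N2.N1=(alive,v0) N2.N2=(alive,v0)
Op 5: gossip N2<->N1 -> N2.N0=(alive,v0) N2.N1=(alive,v0) N2.N2=(alive,v1) | N1.N0=(alive,v0) N1.N1=(alive,v0) N1.N2=(alive,v1)
Op 6: N1 marks N0=suspect -> (suspect,v1)
Op 7: gossip N2<->N0 -> N2.N0=(alive,v0) N2.N1=(alive,v0) N2.N2=(alive,v1) | N0.N0=(alive,v0) N0.N1=(alive,v0) N0.N2=(alive,v1)
Op 8: N0 marks N0=dead -> (dead,v1)
Op 9: gossip N2<->N0 -> N2.N0=(dead,v1) N2.N1=(alive,v0) N2.N2=(alive,v1) | N0.N0=(dead,v1) N0.N1=(alive,v0) N0.N2=(alive,v1)
Op 10: gossip N0<->N2 -> N0.N0=(dead,v1) N0.N1=(alive,v0) N0.N2=(alive,v1) | N2.N0=(dead,v1) N2.N1=(alive,v0) N2.N2=(alive,v1)

Answer: N0=suspect,1 N1=alive,0 N2=alive,1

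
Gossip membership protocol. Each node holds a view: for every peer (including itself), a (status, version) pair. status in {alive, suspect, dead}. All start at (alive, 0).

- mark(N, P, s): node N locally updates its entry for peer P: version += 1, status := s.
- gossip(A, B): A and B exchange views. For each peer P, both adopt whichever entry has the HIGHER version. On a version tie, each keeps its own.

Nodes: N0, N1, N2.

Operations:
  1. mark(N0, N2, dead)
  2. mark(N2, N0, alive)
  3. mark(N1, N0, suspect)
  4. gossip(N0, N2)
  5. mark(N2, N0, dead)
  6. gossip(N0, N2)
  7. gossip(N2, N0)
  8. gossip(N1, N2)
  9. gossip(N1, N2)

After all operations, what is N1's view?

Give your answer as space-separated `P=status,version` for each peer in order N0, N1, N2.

Answer: N0=dead,2 N1=alive,0 N2=dead,1

Derivation:
Op 1: N0 marks N2=dead -> (dead,v1)
Op 2: N2 marks N0=alive -> (alive,v1)
Op 3: N1 marks N0=suspect -> (suspect,v1)
Op 4: gossip N0<->N2 -> N0.N0=(alive,v1) N0.N1=(alive,v0) N0.N2=(dead,v1) | N2.N0=(alive,v1) N2.N1=(alive,v0) N2.N2=(dead,v1)
Op 5: N2 marks N0=dead -> (dead,v2)
Op 6: gossip N0<->N2 -> N0.N0=(dead,v2) N0.N1=(alive,v0) N0.N2=(dead,v1) | N2.N0=(dead,v2) N2.N1=(alive,v0) N2.N2=(dead,v1)
Op 7: gossip N2<->N0 -> N2.N0=(dead,v2) N2.N1=(alive,v0) N2.N2=(dead,v1) | N0.N0=(dead,v2) N0.N1=(alive,v0) N0.N2=(dead,v1)
Op 8: gossip N1<->N2 -> N1.N0=(dead,v2) N1.N1=(alive,v0) N1.N2=(dead,v1) | N2.N0=(dead,v2) N2.N1=(alive,v0) N2.N2=(dead,v1)
Op 9: gossip N1<->N2 -> N1.N0=(dead,v2) N1.N1=(alive,v0) N1.N2=(dead,v1) | N2.N0=(dead,v2) N2.N1=(alive,v0) N2.N2=(dead,v1)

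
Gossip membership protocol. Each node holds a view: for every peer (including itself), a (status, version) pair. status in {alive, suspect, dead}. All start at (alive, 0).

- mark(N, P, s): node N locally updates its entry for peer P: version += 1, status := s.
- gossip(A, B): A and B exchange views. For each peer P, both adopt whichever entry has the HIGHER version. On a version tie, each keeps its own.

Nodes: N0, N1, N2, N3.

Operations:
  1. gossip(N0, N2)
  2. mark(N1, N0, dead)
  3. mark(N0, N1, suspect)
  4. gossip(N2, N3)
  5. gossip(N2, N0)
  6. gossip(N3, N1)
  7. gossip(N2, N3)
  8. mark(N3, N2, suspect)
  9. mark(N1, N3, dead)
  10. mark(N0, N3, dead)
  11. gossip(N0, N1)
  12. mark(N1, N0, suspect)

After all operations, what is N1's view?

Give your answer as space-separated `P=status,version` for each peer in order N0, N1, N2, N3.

Answer: N0=suspect,2 N1=suspect,1 N2=alive,0 N3=dead,1

Derivation:
Op 1: gossip N0<->N2 -> N0.N0=(alive,v0) N0.N1=(alive,v0) N0.N2=(alive,v0) N0.N3=(alive,v0) | N2.N0=(alive,v0) N2.N1=(alive,v0) N2.N2=(alive,v0) N2.N3=(alive,v0)
Op 2: N1 marks N0=dead -> (dead,v1)
Op 3: N0 marks N1=suspect -> (suspect,v1)
Op 4: gossip N2<->N3 -> N2.N0=(alive,v0) N2.N1=(alive,v0) N2.N2=(alive,v0) N2.N3=(alive,v0) | N3.N0=(alive,v0) N3.N1=(alive,v0) N3.N2=(alive,v0) N3.N3=(alive,v0)
Op 5: gossip N2<->N0 -> N2.N0=(alive,v0) N2.N1=(suspect,v1) N2.N2=(alive,v0) N2.N3=(alive,v0) | N0.N0=(alive,v0) N0.N1=(suspect,v1) N0.N2=(alive,v0) N0.N3=(alive,v0)
Op 6: gossip N3<->N1 -> N3.N0=(dead,v1) N3.N1=(alive,v0) N3.N2=(alive,v0) N3.N3=(alive,v0) | N1.N0=(dead,v1) N1.N1=(alive,v0) N1.N2=(alive,v0) N1.N3=(alive,v0)
Op 7: gossip N2<->N3 -> N2.N0=(dead,v1) N2.N1=(suspect,v1) N2.N2=(alive,v0) N2.N3=(alive,v0) | N3.N0=(dead,v1) N3.N1=(suspect,v1) N3.N2=(alive,v0) N3.N3=(alive,v0)
Op 8: N3 marks N2=suspect -> (suspect,v1)
Op 9: N1 marks N3=dead -> (dead,v1)
Op 10: N0 marks N3=dead -> (dead,v1)
Op 11: gossip N0<->N1 -> N0.N0=(dead,v1) N0.N1=(suspect,v1) N0.N2=(alive,v0) N0.N3=(dead,v1) | N1.N0=(dead,v1) N1.N1=(suspect,v1) N1.N2=(alive,v0) N1.N3=(dead,v1)
Op 12: N1 marks N0=suspect -> (suspect,v2)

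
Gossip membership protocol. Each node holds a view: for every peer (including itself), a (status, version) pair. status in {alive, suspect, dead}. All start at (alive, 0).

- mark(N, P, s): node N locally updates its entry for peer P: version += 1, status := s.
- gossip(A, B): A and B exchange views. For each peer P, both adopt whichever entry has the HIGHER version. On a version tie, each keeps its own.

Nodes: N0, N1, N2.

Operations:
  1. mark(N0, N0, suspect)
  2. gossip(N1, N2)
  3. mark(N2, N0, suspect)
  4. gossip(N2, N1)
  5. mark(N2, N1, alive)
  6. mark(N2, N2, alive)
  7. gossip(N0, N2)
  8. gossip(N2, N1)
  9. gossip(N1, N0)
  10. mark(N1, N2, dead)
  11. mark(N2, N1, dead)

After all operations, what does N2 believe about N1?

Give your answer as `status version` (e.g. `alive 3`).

Answer: dead 2

Derivation:
Op 1: N0 marks N0=suspect -> (suspect,v1)
Op 2: gossip N1<->N2 -> N1.N0=(alive,v0) N1.N1=(alive,v0) N1.N2=(alive,v0) | N2.N0=(alive,v0) N2.N1=(alive,v0) N2.N2=(alive,v0)
Op 3: N2 marks N0=suspect -> (suspect,v1)
Op 4: gossip N2<->N1 -> N2.N0=(suspect,v1) N2.N1=(alive,v0) N2.N2=(alive,v0) | N1.N0=(suspect,v1) N1.N1=(alive,v0) N1.N2=(alive,v0)
Op 5: N2 marks N1=alive -> (alive,v1)
Op 6: N2 marks N2=alive -> (alive,v1)
Op 7: gossip N0<->N2 -> N0.N0=(suspect,v1) N0.N1=(alive,v1) N0.N2=(alive,v1) | N2.N0=(suspect,v1) N2.N1=(alive,v1) N2.N2=(alive,v1)
Op 8: gossip N2<->N1 -> N2.N0=(suspect,v1) N2.N1=(alive,v1) N2.N2=(alive,v1) | N1.N0=(suspect,v1) N1.N1=(alive,v1) N1.N2=(alive,v1)
Op 9: gossip N1<->N0 -> N1.N0=(suspect,v1) N1.N1=(alive,v1) N1.N2=(alive,v1) | N0.N0=(suspect,v1) N0.N1=(alive,v1) N0.N2=(alive,v1)
Op 10: N1 marks N2=dead -> (dead,v2)
Op 11: N2 marks N1=dead -> (dead,v2)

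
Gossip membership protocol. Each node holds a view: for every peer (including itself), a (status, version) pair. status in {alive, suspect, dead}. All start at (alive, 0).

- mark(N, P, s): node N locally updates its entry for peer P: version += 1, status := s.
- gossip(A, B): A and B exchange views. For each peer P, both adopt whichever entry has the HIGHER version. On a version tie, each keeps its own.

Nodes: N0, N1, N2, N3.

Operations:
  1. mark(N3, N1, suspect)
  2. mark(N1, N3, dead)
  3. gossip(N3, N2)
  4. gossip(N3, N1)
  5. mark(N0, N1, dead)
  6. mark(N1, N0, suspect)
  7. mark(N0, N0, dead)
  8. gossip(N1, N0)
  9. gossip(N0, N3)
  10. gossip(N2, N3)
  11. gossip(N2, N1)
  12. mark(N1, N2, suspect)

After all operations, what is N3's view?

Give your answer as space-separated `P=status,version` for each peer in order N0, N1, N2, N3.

Op 1: N3 marks N1=suspect -> (suspect,v1)
Op 2: N1 marks N3=dead -> (dead,v1)
Op 3: gossip N3<->N2 -> N3.N0=(alive,v0) N3.N1=(suspect,v1) N3.N2=(alive,v0) N3.N3=(alive,v0) | N2.N0=(alive,v0) N2.N1=(suspect,v1) N2.N2=(alive,v0) N2.N3=(alive,v0)
Op 4: gossip N3<->N1 -> N3.N0=(alive,v0) N3.N1=(suspect,v1) N3.N2=(alive,v0) N3.N3=(dead,v1) | N1.N0=(alive,v0) N1.N1=(suspect,v1) N1.N2=(alive,v0) N1.N3=(dead,v1)
Op 5: N0 marks N1=dead -> (dead,v1)
Op 6: N1 marks N0=suspect -> (suspect,v1)
Op 7: N0 marks N0=dead -> (dead,v1)
Op 8: gossip N1<->N0 -> N1.N0=(suspect,v1) N1.N1=(suspect,v1) N1.N2=(alive,v0) N1.N3=(dead,v1) | N0.N0=(dead,v1) N0.N1=(dead,v1) N0.N2=(alive,v0) N0.N3=(dead,v1)
Op 9: gossip N0<->N3 -> N0.N0=(dead,v1) N0.N1=(dead,v1) N0.N2=(alive,v0) N0.N3=(dead,v1) | N3.N0=(dead,v1) N3.N1=(suspect,v1) N3.N2=(alive,v0) N3.N3=(dead,v1)
Op 10: gossip N2<->N3 -> N2.N0=(dead,v1) N2.N1=(suspect,v1) N2.N2=(alive,v0) N2.N3=(dead,v1) | N3.N0=(dead,v1) N3.N1=(suspect,v1) N3.N2=(alive,v0) N3.N3=(dead,v1)
Op 11: gossip N2<->N1 -> N2.N0=(dead,v1) N2.N1=(suspect,v1) N2.N2=(alive,v0) N2.N3=(dead,v1) | N1.N0=(suspect,v1) N1.N1=(suspect,v1) N1.N2=(alive,v0) N1.N3=(dead,v1)
Op 12: N1 marks N2=suspect -> (suspect,v1)

Answer: N0=dead,1 N1=suspect,1 N2=alive,0 N3=dead,1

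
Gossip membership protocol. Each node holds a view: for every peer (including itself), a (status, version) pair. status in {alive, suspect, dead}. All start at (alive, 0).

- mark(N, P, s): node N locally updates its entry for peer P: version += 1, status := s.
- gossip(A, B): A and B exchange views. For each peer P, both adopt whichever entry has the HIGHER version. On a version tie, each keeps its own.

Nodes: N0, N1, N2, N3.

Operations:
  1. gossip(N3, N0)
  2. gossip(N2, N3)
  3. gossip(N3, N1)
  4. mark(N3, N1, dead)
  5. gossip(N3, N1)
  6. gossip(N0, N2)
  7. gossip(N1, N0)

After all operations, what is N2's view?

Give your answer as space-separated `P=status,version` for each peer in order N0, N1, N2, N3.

Op 1: gossip N3<->N0 -> N3.N0=(alive,v0) N3.N1=(alive,v0) N3.N2=(alive,v0) N3.N3=(alive,v0) | N0.N0=(alive,v0) N0.N1=(alive,v0) N0.N2=(alive,v0) N0.N3=(alive,v0)
Op 2: gossip N2<->N3 -> N2.N0=(alive,v0) N2.N1=(alive,v0) N2.N2=(alive,v0) N2.N3=(alive,v0) | N3.N0=(alive,v0) N3.N1=(alive,v0) N3.N2=(alive,v0) N3.N3=(alive,v0)
Op 3: gossip N3<->N1 -> N3.N0=(alive,v0) N3.N1=(alive,v0) N3.N2=(alive,v0) N3.N3=(alive,v0) | N1.N0=(alive,v0) N1.N1=(alive,v0) N1.N2=(alive,v0) N1.N3=(alive,v0)
Op 4: N3 marks N1=dead -> (dead,v1)
Op 5: gossip N3<->N1 -> N3.N0=(alive,v0) N3.N1=(dead,v1) N3.N2=(alive,v0) N3.N3=(alive,v0) | N1.N0=(alive,v0) N1.N1=(dead,v1) N1.N2=(alive,v0) N1.N3=(alive,v0)
Op 6: gossip N0<->N2 -> N0.N0=(alive,v0) N0.N1=(alive,v0) N0.N2=(alive,v0) N0.N3=(alive,v0) | N2.N0=(alive,v0) N2.N1=(alive,v0) N2.N2=(alive,v0) N2.N3=(alive,v0)
Op 7: gossip N1<->N0 -> N1.N0=(alive,v0) N1.N1=(dead,v1) N1.N2=(alive,v0) N1.N3=(alive,v0) | N0.N0=(alive,v0) N0.N1=(dead,v1) N0.N2=(alive,v0) N0.N3=(alive,v0)

Answer: N0=alive,0 N1=alive,0 N2=alive,0 N3=alive,0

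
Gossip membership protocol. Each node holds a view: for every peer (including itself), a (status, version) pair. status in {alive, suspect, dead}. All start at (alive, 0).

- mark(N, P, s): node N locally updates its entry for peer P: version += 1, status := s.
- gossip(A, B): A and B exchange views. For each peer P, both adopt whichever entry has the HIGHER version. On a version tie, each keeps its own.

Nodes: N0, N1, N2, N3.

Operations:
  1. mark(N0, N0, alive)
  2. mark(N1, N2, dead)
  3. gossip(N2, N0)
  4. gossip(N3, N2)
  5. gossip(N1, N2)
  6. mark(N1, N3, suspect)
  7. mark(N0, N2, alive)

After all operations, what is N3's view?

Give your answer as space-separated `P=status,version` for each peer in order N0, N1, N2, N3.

Answer: N0=alive,1 N1=alive,0 N2=alive,0 N3=alive,0

Derivation:
Op 1: N0 marks N0=alive -> (alive,v1)
Op 2: N1 marks N2=dead -> (dead,v1)
Op 3: gossip N2<->N0 -> N2.N0=(alive,v1) N2.N1=(alive,v0) N2.N2=(alive,v0) N2.N3=(alive,v0) | N0.N0=(alive,v1) N0.N1=(alive,v0) N0.N2=(alive,v0) N0.N3=(alive,v0)
Op 4: gossip N3<->N2 -> N3.N0=(alive,v1) N3.N1=(alive,v0) N3.N2=(alive,v0) N3.N3=(alive,v0) | N2.N0=(alive,v1) N2.N1=(alive,v0) N2.N2=(alive,v0) N2.N3=(alive,v0)
Op 5: gossip N1<->N2 -> N1.N0=(alive,v1) N1.N1=(alive,v0) N1.N2=(dead,v1) N1.N3=(alive,v0) | N2.N0=(alive,v1) N2.N1=(alive,v0) N2.N2=(dead,v1) N2.N3=(alive,v0)
Op 6: N1 marks N3=suspect -> (suspect,v1)
Op 7: N0 marks N2=alive -> (alive,v1)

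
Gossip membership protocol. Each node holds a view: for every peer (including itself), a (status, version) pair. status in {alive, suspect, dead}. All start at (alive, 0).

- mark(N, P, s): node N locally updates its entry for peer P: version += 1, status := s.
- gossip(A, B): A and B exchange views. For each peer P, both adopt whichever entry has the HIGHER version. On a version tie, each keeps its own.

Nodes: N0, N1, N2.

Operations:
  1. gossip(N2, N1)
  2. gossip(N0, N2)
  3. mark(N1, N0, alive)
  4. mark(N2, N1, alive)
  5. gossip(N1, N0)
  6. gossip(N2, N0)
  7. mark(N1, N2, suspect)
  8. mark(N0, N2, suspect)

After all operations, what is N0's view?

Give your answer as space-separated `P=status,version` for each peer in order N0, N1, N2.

Op 1: gossip N2<->N1 -> N2.N0=(alive,v0) N2.N1=(alive,v0) N2.N2=(alive,v0) | N1.N0=(alive,v0) N1.N1=(alive,v0) N1.N2=(alive,v0)
Op 2: gossip N0<->N2 -> N0.N0=(alive,v0) N0.N1=(alive,v0) N0.N2=(alive,v0) | N2.N0=(alive,v0) N2.N1=(alive,v0) N2.N2=(alive,v0)
Op 3: N1 marks N0=alive -> (alive,v1)
Op 4: N2 marks N1=alive -> (alive,v1)
Op 5: gossip N1<->N0 -> N1.N0=(alive,v1) N1.N1=(alive,v0) N1.N2=(alive,v0) | N0.N0=(alive,v1) N0.N1=(alive,v0) N0.N2=(alive,v0)
Op 6: gossip N2<->N0 -> N2.N0=(alive,v1) N2.N1=(alive,v1) N2.N2=(alive,v0) | N0.N0=(alive,v1) N0.N1=(alive,v1) N0.N2=(alive,v0)
Op 7: N1 marks N2=suspect -> (suspect,v1)
Op 8: N0 marks N2=suspect -> (suspect,v1)

Answer: N0=alive,1 N1=alive,1 N2=suspect,1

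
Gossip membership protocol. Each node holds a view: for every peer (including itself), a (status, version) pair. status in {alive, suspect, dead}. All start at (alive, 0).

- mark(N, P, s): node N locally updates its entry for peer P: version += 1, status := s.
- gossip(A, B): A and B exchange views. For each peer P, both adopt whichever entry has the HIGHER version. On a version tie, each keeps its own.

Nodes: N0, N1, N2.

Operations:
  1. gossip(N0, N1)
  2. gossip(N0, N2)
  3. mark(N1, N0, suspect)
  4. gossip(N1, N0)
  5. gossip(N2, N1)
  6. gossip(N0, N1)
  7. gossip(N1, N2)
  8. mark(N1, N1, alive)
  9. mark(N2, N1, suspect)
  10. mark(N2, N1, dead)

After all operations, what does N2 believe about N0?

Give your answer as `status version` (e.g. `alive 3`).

Op 1: gossip N0<->N1 -> N0.N0=(alive,v0) N0.N1=(alive,v0) N0.N2=(alive,v0) | N1.N0=(alive,v0) N1.N1=(alive,v0) N1.N2=(alive,v0)
Op 2: gossip N0<->N2 -> N0.N0=(alive,v0) N0.N1=(alive,v0) N0.N2=(alive,v0) | N2.N0=(alive,v0) N2.N1=(alive,v0) N2.N2=(alive,v0)
Op 3: N1 marks N0=suspect -> (suspect,v1)
Op 4: gossip N1<->N0 -> N1.N0=(suspect,v1) N1.N1=(alive,v0) N1.N2=(alive,v0) | N0.N0=(suspect,v1) N0.N1=(alive,v0) N0.N2=(alive,v0)
Op 5: gossip N2<->N1 -> N2.N0=(suspect,v1) N2.N1=(alive,v0) N2.N2=(alive,v0) | N1.N0=(suspect,v1) N1.N1=(alive,v0) N1.N2=(alive,v0)
Op 6: gossip N0<->N1 -> N0.N0=(suspect,v1) N0.N1=(alive,v0) N0.N2=(alive,v0) | N1.N0=(suspect,v1) N1.N1=(alive,v0) N1.N2=(alive,v0)
Op 7: gossip N1<->N2 -> N1.N0=(suspect,v1) N1.N1=(alive,v0) N1.N2=(alive,v0) | N2.N0=(suspect,v1) N2.N1=(alive,v0) N2.N2=(alive,v0)
Op 8: N1 marks N1=alive -> (alive,v1)
Op 9: N2 marks N1=suspect -> (suspect,v1)
Op 10: N2 marks N1=dead -> (dead,v2)

Answer: suspect 1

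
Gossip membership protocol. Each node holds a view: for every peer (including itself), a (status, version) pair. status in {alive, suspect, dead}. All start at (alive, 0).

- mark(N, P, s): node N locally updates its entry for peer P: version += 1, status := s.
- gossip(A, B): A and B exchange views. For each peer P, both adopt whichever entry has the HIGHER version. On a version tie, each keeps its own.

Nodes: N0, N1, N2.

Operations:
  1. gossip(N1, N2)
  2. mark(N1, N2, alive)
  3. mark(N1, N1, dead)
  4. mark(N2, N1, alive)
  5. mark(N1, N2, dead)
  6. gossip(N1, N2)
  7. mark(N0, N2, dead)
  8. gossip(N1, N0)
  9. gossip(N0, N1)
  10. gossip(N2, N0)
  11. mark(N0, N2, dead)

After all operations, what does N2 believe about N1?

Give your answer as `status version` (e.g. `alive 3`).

Answer: alive 1

Derivation:
Op 1: gossip N1<->N2 -> N1.N0=(alive,v0) N1.N1=(alive,v0) N1.N2=(alive,v0) | N2.N0=(alive,v0) N2.N1=(alive,v0) N2.N2=(alive,v0)
Op 2: N1 marks N2=alive -> (alive,v1)
Op 3: N1 marks N1=dead -> (dead,v1)
Op 4: N2 marks N1=alive -> (alive,v1)
Op 5: N1 marks N2=dead -> (dead,v2)
Op 6: gossip N1<->N2 -> N1.N0=(alive,v0) N1.N1=(dead,v1) N1.N2=(dead,v2) | N2.N0=(alive,v0) N2.N1=(alive,v1) N2.N2=(dead,v2)
Op 7: N0 marks N2=dead -> (dead,v1)
Op 8: gossip N1<->N0 -> N1.N0=(alive,v0) N1.N1=(dead,v1) N1.N2=(dead,v2) | N0.N0=(alive,v0) N0.N1=(dead,v1) N0.N2=(dead,v2)
Op 9: gossip N0<->N1 -> N0.N0=(alive,v0) N0.N1=(dead,v1) N0.N2=(dead,v2) | N1.N0=(alive,v0) N1.N1=(dead,v1) N1.N2=(dead,v2)
Op 10: gossip N2<->N0 -> N2.N0=(alive,v0) N2.N1=(alive,v1) N2.N2=(dead,v2) | N0.N0=(alive,v0) N0.N1=(dead,v1) N0.N2=(dead,v2)
Op 11: N0 marks N2=dead -> (dead,v3)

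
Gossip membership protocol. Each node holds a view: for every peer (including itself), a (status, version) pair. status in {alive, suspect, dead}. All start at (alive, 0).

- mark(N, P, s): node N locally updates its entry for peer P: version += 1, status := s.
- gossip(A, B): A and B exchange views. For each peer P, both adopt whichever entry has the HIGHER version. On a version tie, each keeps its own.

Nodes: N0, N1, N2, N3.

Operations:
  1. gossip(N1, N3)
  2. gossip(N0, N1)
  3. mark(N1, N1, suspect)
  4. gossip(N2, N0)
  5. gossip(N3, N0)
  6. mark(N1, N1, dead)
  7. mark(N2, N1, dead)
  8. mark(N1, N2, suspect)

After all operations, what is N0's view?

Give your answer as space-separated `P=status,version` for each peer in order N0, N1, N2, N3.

Op 1: gossip N1<->N3 -> N1.N0=(alive,v0) N1.N1=(alive,v0) N1.N2=(alive,v0) N1.N3=(alive,v0) | N3.N0=(alive,v0) N3.N1=(alive,v0) N3.N2=(alive,v0) N3.N3=(alive,v0)
Op 2: gossip N0<->N1 -> N0.N0=(alive,v0) N0.N1=(alive,v0) N0.N2=(alive,v0) N0.N3=(alive,v0) | N1.N0=(alive,v0) N1.N1=(alive,v0) N1.N2=(alive,v0) N1.N3=(alive,v0)
Op 3: N1 marks N1=suspect -> (suspect,v1)
Op 4: gossip N2<->N0 -> N2.N0=(alive,v0) N2.N1=(alive,v0) N2.N2=(alive,v0) N2.N3=(alive,v0) | N0.N0=(alive,v0) N0.N1=(alive,v0) N0.N2=(alive,v0) N0.N3=(alive,v0)
Op 5: gossip N3<->N0 -> N3.N0=(alive,v0) N3.N1=(alive,v0) N3.N2=(alive,v0) N3.N3=(alive,v0) | N0.N0=(alive,v0) N0.N1=(alive,v0) N0.N2=(alive,v0) N0.N3=(alive,v0)
Op 6: N1 marks N1=dead -> (dead,v2)
Op 7: N2 marks N1=dead -> (dead,v1)
Op 8: N1 marks N2=suspect -> (suspect,v1)

Answer: N0=alive,0 N1=alive,0 N2=alive,0 N3=alive,0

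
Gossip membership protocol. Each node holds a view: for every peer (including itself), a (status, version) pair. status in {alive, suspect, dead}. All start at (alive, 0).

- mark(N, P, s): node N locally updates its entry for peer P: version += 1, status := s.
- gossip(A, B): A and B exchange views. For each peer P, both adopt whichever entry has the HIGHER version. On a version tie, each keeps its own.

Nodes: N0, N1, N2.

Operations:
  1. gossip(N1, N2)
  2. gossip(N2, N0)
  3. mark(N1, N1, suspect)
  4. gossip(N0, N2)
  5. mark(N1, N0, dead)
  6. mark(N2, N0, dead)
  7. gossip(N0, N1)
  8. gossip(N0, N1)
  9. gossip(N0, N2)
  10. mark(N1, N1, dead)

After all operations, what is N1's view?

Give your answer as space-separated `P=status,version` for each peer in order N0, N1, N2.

Answer: N0=dead,1 N1=dead,2 N2=alive,0

Derivation:
Op 1: gossip N1<->N2 -> N1.N0=(alive,v0) N1.N1=(alive,v0) N1.N2=(alive,v0) | N2.N0=(alive,v0) N2.N1=(alive,v0) N2.N2=(alive,v0)
Op 2: gossip N2<->N0 -> N2.N0=(alive,v0) N2.N1=(alive,v0) N2.N2=(alive,v0) | N0.N0=(alive,v0) N0.N1=(alive,v0) N0.N2=(alive,v0)
Op 3: N1 marks N1=suspect -> (suspect,v1)
Op 4: gossip N0<->N2 -> N0.N0=(alive,v0) N0.N1=(alive,v0) N0.N2=(alive,v0) | N2.N0=(alive,v0) N2.N1=(alive,v0) N2.N2=(alive,v0)
Op 5: N1 marks N0=dead -> (dead,v1)
Op 6: N2 marks N0=dead -> (dead,v1)
Op 7: gossip N0<->N1 -> N0.N0=(dead,v1) N0.N1=(suspect,v1) N0.N2=(alive,v0) | N1.N0=(dead,v1) N1.N1=(suspect,v1) N1.N2=(alive,v0)
Op 8: gossip N0<->N1 -> N0.N0=(dead,v1) N0.N1=(suspect,v1) N0.N2=(alive,v0) | N1.N0=(dead,v1) N1.N1=(suspect,v1) N1.N2=(alive,v0)
Op 9: gossip N0<->N2 -> N0.N0=(dead,v1) N0.N1=(suspect,v1) N0.N2=(alive,v0) | N2.N0=(dead,v1) N2.N1=(suspect,v1) N2.N2=(alive,v0)
Op 10: N1 marks N1=dead -> (dead,v2)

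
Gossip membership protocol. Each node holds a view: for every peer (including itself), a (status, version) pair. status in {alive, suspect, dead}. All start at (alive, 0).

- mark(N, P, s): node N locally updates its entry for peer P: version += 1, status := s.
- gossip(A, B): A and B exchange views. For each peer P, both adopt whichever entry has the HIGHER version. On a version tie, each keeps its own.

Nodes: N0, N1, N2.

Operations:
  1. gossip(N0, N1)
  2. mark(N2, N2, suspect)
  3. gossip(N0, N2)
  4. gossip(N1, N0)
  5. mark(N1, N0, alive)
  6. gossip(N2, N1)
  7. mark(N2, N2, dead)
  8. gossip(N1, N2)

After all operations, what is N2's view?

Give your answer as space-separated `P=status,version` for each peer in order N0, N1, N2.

Answer: N0=alive,1 N1=alive,0 N2=dead,2

Derivation:
Op 1: gossip N0<->N1 -> N0.N0=(alive,v0) N0.N1=(alive,v0) N0.N2=(alive,v0) | N1.N0=(alive,v0) N1.N1=(alive,v0) N1.N2=(alive,v0)
Op 2: N2 marks N2=suspect -> (suspect,v1)
Op 3: gossip N0<->N2 -> N0.N0=(alive,v0) N0.N1=(alive,v0) N0.N2=(suspect,v1) | N2.N0=(alive,v0) N2.N1=(alive,v0) N2.N2=(suspect,v1)
Op 4: gossip N1<->N0 -> N1.N0=(alive,v0) N1.N1=(alive,v0) N1.N2=(suspect,v1) | N0.N0=(alive,v0) N0.N1=(alive,v0) N0.N2=(suspect,v1)
Op 5: N1 marks N0=alive -> (alive,v1)
Op 6: gossip N2<->N1 -> N2.N0=(alive,v1) N2.N1=(alive,v0) N2.N2=(suspect,v1) | N1.N0=(alive,v1) N1.N1=(alive,v0) N1.N2=(suspect,v1)
Op 7: N2 marks N2=dead -> (dead,v2)
Op 8: gossip N1<->N2 -> N1.N0=(alive,v1) N1.N1=(alive,v0) N1.N2=(dead,v2) | N2.N0=(alive,v1) N2.N1=(alive,v0) N2.N2=(dead,v2)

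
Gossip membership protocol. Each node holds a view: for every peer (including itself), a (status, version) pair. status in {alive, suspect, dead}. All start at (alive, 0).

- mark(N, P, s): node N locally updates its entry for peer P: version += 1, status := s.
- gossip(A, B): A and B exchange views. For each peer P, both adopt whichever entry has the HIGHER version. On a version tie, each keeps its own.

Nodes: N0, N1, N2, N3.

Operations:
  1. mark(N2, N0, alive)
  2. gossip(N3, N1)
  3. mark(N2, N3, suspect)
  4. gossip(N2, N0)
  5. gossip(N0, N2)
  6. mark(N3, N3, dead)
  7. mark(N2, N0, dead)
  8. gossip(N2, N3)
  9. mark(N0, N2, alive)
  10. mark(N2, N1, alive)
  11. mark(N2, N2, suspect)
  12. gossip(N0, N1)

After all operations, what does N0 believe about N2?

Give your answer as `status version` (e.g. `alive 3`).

Answer: alive 1

Derivation:
Op 1: N2 marks N0=alive -> (alive,v1)
Op 2: gossip N3<->N1 -> N3.N0=(alive,v0) N3.N1=(alive,v0) N3.N2=(alive,v0) N3.N3=(alive,v0) | N1.N0=(alive,v0) N1.N1=(alive,v0) N1.N2=(alive,v0) N1.N3=(alive,v0)
Op 3: N2 marks N3=suspect -> (suspect,v1)
Op 4: gossip N2<->N0 -> N2.N0=(alive,v1) N2.N1=(alive,v0) N2.N2=(alive,v0) N2.N3=(suspect,v1) | N0.N0=(alive,v1) N0.N1=(alive,v0) N0.N2=(alive,v0) N0.N3=(suspect,v1)
Op 5: gossip N0<->N2 -> N0.N0=(alive,v1) N0.N1=(alive,v0) N0.N2=(alive,v0) N0.N3=(suspect,v1) | N2.N0=(alive,v1) N2.N1=(alive,v0) N2.N2=(alive,v0) N2.N3=(suspect,v1)
Op 6: N3 marks N3=dead -> (dead,v1)
Op 7: N2 marks N0=dead -> (dead,v2)
Op 8: gossip N2<->N3 -> N2.N0=(dead,v2) N2.N1=(alive,v0) N2.N2=(alive,v0) N2.N3=(suspect,v1) | N3.N0=(dead,v2) N3.N1=(alive,v0) N3.N2=(alive,v0) N3.N3=(dead,v1)
Op 9: N0 marks N2=alive -> (alive,v1)
Op 10: N2 marks N1=alive -> (alive,v1)
Op 11: N2 marks N2=suspect -> (suspect,v1)
Op 12: gossip N0<->N1 -> N0.N0=(alive,v1) N0.N1=(alive,v0) N0.N2=(alive,v1) N0.N3=(suspect,v1) | N1.N0=(alive,v1) N1.N1=(alive,v0) N1.N2=(alive,v1) N1.N3=(suspect,v1)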